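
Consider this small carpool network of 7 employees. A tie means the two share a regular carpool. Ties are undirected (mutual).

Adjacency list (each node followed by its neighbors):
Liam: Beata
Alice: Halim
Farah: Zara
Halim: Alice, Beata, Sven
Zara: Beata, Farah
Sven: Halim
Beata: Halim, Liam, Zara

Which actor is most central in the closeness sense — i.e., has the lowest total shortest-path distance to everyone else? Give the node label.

Beata

Farness (sum of distances to all others) for each node — Alice:15, Beata:9, Farah:17, Halim:10, Liam:14, Sven:15, Zara:12.
The smallest farness is 9, for Beata, so Beata has the highest closeness.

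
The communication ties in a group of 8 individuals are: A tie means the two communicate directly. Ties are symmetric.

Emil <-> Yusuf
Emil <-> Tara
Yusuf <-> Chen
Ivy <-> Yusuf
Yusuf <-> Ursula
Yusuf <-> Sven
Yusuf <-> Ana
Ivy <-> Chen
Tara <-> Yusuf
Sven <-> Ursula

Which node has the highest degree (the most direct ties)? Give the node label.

Yusuf

Degrees — Ana:1, Chen:2, Emil:2, Ivy:2, Sven:2, Tara:2, Ursula:2, Yusuf:7.
The maximum is 7, attained only by Yusuf.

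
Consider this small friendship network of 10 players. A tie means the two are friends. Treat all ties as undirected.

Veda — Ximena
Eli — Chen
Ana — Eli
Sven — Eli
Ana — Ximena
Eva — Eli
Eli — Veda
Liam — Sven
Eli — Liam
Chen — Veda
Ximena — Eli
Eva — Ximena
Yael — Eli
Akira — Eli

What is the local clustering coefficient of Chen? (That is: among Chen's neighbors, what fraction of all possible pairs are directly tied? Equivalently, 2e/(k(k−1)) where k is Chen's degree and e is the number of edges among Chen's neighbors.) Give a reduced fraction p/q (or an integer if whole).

Chen's neighbors: Eli and Veda (k = 2).
Possible neighbor pairs: C(2,2) = 1. Edges among them: Eli–Veda → e = 1.
Clustering(Chen) = 1/1.

1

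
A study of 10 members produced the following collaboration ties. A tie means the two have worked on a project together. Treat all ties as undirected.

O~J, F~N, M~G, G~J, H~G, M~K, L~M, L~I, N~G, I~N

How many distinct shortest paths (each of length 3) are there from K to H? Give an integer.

1

The shortest distance is 3, and the only length-3 path is K–M–G–H. So there is exactly 1 shortest path.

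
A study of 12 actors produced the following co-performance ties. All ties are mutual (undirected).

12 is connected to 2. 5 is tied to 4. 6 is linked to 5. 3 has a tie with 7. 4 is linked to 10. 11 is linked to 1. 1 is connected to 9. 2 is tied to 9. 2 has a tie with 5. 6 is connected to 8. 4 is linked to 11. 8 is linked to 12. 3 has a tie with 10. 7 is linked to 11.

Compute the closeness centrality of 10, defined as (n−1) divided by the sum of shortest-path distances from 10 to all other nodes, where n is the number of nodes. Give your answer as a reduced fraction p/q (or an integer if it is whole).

Distances from 10: 1:3, 2:3, 3:1, 4:1, 5:2, 6:3, 7:2, 8:4, 9:4, 11:2, 12:4. Sum = 29.
n = 12, so closeness = 11/29.

11/29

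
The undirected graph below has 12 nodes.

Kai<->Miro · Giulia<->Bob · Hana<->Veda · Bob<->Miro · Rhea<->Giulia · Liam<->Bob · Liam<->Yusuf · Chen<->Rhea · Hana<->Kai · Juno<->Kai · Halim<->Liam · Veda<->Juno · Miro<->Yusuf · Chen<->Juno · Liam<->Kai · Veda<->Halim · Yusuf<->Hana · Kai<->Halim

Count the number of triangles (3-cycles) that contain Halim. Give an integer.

1

Halim's neighbors: Kai, Liam, and Veda.
Neighbor pairs that are themselves tied: Halim–Kai–Liam. Each forms one triangle with Halim, for 1 in total.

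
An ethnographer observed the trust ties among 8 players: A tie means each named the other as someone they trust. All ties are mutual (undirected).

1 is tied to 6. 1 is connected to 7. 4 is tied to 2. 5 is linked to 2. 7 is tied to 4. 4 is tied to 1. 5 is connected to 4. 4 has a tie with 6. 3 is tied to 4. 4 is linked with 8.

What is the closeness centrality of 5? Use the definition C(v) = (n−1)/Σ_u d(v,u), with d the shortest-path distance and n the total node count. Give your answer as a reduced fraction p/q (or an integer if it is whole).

7/12

Distances from 5: 1:2, 2:1, 3:2, 4:1, 6:2, 7:2, 8:2. Sum = 12.
n = 8, so closeness = 7/12.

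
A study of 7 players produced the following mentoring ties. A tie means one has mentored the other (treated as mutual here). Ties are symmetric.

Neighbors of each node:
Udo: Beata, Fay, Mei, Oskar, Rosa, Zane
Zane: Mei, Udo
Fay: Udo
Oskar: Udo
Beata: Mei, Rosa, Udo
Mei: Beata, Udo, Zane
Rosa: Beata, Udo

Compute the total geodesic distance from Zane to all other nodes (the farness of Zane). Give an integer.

10

Distances from Zane: Beata:2, Fay:2, Mei:1, Oskar:2, Rosa:2, Udo:1.
Sum = 2 + 2 + 1 + 2 + 2 + 1 = 10.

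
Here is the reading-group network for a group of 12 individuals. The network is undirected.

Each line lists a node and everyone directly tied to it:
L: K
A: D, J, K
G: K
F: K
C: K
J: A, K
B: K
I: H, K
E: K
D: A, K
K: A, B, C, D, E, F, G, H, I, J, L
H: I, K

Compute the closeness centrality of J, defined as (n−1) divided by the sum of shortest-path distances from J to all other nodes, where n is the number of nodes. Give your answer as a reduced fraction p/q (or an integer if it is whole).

Distances from J: A:1, B:2, C:2, D:2, E:2, F:2, G:2, H:2, I:2, K:1, L:2. Sum = 20.
n = 12, so closeness = 11/20.

11/20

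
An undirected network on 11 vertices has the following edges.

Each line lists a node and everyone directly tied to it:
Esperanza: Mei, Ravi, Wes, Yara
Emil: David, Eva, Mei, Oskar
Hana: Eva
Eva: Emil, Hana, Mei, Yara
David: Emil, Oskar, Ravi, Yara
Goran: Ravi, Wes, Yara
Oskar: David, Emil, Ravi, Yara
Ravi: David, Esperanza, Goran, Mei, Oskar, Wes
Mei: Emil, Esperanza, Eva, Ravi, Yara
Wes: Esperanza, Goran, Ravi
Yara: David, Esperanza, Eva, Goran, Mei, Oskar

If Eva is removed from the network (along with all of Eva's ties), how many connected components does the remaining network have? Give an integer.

Without Eva, the remaining ties split the others into: {David, Emil, Esperanza, Goran, Mei, Oskar, Ravi, Wes, Yara}; {Hana}.
That's 2 separate components.

2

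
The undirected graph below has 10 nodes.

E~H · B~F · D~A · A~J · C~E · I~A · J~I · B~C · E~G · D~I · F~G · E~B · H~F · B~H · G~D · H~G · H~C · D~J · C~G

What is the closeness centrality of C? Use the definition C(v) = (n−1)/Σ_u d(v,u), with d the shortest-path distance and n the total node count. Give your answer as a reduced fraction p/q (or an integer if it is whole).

9/17

Distances from C: A:3, B:1, D:2, E:1, F:2, G:1, H:1, I:3, J:3. Sum = 17.
n = 10, so closeness = 9/17.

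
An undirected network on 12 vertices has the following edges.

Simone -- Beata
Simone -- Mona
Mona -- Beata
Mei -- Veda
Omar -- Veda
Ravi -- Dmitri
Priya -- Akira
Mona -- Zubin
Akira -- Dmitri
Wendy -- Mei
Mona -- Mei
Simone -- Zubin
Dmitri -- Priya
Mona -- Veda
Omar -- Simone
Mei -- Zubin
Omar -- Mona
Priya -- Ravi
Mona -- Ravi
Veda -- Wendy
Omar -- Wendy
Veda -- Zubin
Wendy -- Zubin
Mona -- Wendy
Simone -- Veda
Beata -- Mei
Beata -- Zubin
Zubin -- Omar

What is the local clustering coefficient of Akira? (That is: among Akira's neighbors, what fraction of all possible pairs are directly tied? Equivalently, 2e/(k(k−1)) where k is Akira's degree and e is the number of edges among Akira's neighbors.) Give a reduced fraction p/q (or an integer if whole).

Akira's neighbors: Dmitri and Priya (k = 2).
Possible neighbor pairs: C(2,2) = 1. Edges among them: Dmitri–Priya → e = 1.
Clustering(Akira) = 1/1.

1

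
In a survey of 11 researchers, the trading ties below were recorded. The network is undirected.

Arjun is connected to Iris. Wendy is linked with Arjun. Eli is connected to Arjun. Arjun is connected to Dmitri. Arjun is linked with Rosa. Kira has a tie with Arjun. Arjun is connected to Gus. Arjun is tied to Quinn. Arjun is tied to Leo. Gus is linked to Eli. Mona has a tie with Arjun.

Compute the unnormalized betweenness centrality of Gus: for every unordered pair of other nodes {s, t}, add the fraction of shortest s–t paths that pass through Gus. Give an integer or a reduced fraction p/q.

0

No shortest path between any pair of other nodes passes through Gus.
Summing the contributions gives betweenness(Gus) = 0.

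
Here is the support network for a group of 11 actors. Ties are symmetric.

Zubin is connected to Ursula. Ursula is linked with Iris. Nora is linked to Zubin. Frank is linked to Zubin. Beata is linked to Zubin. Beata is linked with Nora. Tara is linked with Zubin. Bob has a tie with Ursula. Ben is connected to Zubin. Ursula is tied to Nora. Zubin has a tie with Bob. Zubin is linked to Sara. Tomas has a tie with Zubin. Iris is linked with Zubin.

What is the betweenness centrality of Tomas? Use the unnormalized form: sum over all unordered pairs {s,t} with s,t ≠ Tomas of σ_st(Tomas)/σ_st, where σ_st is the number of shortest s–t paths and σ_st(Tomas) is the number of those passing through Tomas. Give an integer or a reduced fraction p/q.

No shortest path between any pair of other nodes passes through Tomas.
Summing the contributions gives betweenness(Tomas) = 0.

0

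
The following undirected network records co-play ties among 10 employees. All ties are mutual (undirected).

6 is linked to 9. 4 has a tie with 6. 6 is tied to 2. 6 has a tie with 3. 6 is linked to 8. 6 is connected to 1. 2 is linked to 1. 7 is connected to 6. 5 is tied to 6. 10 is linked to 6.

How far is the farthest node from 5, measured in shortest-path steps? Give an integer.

Distances from 5: 1:2, 2:2, 3:2, 4:2, 6:1, 7:2, 8:2, 9:2, 10:2.
The largest is 2 (to 9, 8, 4, 2, 3, 10, 1, and 7), so the eccentricity of 5 is 2.

2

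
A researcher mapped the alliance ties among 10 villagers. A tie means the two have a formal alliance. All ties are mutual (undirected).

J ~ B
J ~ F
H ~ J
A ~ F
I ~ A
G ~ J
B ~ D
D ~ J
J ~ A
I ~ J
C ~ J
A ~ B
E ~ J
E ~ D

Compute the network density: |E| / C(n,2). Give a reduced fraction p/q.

There are 14 edges and 10 nodes, so the maximum possible is C(10,2) = 45.
Density = 14/45.

14/45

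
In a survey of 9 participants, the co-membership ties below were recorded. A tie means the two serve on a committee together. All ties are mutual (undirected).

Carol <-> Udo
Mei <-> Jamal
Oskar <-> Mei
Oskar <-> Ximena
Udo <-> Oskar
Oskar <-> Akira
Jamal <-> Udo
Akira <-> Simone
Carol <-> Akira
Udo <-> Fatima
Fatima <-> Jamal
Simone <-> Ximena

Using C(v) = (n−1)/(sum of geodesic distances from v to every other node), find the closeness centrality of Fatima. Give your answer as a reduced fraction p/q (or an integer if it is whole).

4/9

Distances from Fatima: Akira:3, Carol:2, Jamal:1, Mei:2, Oskar:2, Simone:4, Udo:1, Ximena:3. Sum = 18.
n = 9, so closeness = 8/18 = 4/9.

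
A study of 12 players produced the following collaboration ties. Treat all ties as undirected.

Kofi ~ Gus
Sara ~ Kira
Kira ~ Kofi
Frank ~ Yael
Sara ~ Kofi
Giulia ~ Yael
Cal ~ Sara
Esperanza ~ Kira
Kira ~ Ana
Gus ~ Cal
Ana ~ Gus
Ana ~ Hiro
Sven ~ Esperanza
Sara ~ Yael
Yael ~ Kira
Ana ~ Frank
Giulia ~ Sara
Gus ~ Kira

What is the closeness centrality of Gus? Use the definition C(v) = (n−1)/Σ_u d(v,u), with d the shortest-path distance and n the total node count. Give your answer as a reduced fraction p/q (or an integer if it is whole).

11/20

Distances from Gus: Ana:1, Cal:1, Esperanza:2, Frank:2, Giulia:3, Hiro:2, Kira:1, Kofi:1, Sara:2, Sven:3, Yael:2. Sum = 20.
n = 12, so closeness = 11/20.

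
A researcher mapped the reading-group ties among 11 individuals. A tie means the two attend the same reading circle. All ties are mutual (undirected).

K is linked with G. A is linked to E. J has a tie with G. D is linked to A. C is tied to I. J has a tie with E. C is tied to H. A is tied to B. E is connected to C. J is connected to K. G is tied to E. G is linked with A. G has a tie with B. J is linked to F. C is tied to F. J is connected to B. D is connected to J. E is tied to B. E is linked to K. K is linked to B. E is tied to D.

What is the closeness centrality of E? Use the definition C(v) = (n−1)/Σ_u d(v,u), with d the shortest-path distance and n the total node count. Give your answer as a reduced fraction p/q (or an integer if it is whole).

10/13

Distances from E: A:1, B:1, C:1, D:1, F:2, G:1, H:2, I:2, J:1, K:1. Sum = 13.
n = 11, so closeness = 10/13.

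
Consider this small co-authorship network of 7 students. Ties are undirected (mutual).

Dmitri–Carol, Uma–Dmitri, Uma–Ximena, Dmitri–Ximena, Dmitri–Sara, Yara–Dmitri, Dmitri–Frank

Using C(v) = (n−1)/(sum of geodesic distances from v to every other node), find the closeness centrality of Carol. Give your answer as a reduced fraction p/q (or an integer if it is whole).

Distances from Carol: Dmitri:1, Frank:2, Sara:2, Uma:2, Ximena:2, Yara:2. Sum = 11.
n = 7, so closeness = 6/11.

6/11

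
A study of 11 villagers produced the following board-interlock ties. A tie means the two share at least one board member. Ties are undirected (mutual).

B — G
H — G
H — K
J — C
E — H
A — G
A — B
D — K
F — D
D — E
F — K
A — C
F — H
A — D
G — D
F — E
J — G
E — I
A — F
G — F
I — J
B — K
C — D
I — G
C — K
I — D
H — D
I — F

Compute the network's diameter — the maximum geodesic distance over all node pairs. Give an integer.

3

Eccentricity of each node (its greatest distance to any other): A:2, B:3, C:2, D:2, E:3, F:2, G:2, H:2, I:2, J:2, K:2.
The maximum eccentricity is 3, realized for instance by the pair E–B via E – H – K – B. So the diameter is 3.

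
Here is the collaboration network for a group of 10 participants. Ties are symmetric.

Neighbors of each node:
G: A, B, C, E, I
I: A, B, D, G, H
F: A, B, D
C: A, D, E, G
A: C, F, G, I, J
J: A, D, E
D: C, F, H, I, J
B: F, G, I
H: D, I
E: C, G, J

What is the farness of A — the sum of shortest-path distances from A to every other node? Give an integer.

13

Distances from A: B:2, C:1, D:2, E:2, F:1, G:1, H:2, I:1, J:1.
Sum = 2 + 1 + 2 + 2 + 1 + 1 + 2 + 1 + 1 = 13.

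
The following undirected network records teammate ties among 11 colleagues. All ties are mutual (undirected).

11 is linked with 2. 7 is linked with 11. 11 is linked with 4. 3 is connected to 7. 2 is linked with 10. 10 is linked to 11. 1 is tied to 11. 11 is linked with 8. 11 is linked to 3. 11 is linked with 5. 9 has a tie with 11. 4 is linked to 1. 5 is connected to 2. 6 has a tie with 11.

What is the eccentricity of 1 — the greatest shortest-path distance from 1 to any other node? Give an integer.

Distances from 1: 2:2, 3:2, 4:1, 5:2, 6:2, 7:2, 8:2, 9:2, 10:2, 11:1.
The largest is 2 (to 7, 10, 9, 6, 5, 2, 3, and 8), so the eccentricity of 1 is 2.

2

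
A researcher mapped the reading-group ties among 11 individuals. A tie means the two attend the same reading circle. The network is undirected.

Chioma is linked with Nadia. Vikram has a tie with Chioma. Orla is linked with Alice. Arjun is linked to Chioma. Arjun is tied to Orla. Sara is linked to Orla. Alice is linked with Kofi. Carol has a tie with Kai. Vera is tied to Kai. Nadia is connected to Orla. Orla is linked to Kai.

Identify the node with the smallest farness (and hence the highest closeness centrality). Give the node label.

Orla

Farness (sum of distances to all others) for each node — Alice:23, Arjun:21, Carol:30, Chioma:26, Kai:21, Kofi:32, Nadia:21, Orla:16, Sara:25, Vera:30, Vikram:35.
The smallest farness is 16, for Orla, so Orla has the highest closeness.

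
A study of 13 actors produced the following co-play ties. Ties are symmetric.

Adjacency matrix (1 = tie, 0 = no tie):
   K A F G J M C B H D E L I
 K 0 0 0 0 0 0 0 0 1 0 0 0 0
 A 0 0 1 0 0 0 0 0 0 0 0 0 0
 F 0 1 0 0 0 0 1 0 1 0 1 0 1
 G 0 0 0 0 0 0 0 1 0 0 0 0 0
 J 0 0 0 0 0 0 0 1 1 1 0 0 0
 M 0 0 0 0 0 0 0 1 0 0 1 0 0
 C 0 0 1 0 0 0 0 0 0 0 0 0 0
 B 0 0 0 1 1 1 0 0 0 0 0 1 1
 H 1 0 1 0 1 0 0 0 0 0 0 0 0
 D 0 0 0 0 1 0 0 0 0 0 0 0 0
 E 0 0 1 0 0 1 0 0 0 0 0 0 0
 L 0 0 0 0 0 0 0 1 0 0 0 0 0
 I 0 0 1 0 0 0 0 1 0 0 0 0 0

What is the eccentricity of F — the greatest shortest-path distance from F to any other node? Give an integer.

3

Distances from F: A:1, B:2, C:1, D:3, E:1, G:3, H:1, I:1, J:2, K:2, L:3, M:2.
The largest is 3 (to D, G, and L), so the eccentricity of F is 3.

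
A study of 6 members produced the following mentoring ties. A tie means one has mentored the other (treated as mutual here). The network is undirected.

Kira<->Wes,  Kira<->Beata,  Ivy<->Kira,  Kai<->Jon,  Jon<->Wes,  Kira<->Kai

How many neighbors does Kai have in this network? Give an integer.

2

Kai is directly tied to Jon and Kira. That is 2 neighbors, so the degree of Kai is 2.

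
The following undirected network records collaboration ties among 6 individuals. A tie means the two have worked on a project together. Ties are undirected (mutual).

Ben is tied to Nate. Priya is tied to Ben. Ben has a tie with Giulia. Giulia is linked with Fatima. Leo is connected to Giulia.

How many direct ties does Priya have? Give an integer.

Priya is directly tied to Ben. That is 1 neighbor, so the degree of Priya is 1.

1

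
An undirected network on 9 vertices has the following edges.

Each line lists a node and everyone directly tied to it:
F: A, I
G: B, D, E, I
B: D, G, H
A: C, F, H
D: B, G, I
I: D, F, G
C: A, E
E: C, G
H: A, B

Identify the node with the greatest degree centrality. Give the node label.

Degrees — A:3, B:3, C:2, D:3, E:2, F:2, G:4, H:2, I:3.
The maximum is 4, attained only by G.

G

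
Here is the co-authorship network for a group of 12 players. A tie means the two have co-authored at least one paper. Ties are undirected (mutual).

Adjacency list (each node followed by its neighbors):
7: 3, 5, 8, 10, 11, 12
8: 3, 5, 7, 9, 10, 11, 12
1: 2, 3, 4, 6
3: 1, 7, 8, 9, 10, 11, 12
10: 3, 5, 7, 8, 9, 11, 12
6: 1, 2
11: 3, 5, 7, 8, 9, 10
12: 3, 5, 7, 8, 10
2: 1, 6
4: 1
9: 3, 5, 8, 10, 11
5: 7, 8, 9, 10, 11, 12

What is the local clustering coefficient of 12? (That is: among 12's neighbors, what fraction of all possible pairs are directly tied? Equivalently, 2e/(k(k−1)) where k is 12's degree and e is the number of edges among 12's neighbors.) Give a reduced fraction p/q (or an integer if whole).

12's neighbors: 3, 5, 7, 8, and 10 (k = 5).
Possible neighbor pairs: C(5,2) = 10. Edges among them: 3–7, 3–8, 3–10, 5–7, 5–8, 5–10, 7–8, 7–10, 8–10 → e = 9.
Clustering(12) = 9/10.

9/10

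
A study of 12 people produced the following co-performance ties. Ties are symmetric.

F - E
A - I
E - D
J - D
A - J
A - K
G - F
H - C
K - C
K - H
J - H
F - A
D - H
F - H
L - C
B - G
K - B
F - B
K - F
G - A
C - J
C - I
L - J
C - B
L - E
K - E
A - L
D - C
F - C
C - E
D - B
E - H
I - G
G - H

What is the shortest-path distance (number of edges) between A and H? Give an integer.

One shortest route is A – K – H, which uses 2 edges, and A and H are not directly tied, so nothing shorter exists. So d(A,H) = 2.

2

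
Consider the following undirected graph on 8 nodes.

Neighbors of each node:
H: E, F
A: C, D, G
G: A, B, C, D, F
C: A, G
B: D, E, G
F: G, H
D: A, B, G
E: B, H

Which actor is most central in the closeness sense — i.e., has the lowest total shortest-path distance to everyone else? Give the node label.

G

Farness (sum of distances to all others) for each node — A:13, B:11, C:14, D:12, E:14, F:12, G:9, H:15.
The smallest farness is 9, for G, so G has the highest closeness.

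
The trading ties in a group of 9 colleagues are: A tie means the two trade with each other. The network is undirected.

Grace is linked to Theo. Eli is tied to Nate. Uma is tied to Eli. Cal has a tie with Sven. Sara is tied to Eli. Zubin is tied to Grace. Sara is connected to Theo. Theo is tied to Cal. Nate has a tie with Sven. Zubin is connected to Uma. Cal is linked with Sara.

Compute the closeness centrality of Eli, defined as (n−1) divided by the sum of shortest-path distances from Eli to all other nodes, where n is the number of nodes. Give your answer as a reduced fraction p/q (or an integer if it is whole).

4/7

Distances from Eli: Cal:2, Grace:3, Nate:1, Sara:1, Sven:2, Theo:2, Uma:1, Zubin:2. Sum = 14.
n = 9, so closeness = 8/14 = 4/7.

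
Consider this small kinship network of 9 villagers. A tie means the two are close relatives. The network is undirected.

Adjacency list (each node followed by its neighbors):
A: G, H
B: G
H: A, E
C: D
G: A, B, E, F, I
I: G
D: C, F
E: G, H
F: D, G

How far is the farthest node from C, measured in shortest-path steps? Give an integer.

5

Distances from C: A:4, B:4, D:1, E:4, F:2, G:3, H:5, I:4.
The largest is 5 (to H), so the eccentricity of C is 5.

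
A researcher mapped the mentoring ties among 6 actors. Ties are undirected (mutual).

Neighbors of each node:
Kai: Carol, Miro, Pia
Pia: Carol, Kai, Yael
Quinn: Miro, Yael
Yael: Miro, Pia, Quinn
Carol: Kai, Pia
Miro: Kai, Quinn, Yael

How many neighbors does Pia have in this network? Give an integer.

3

Pia is directly tied to Carol, Kai, and Yael. That is 3 neighbors, so the degree of Pia is 3.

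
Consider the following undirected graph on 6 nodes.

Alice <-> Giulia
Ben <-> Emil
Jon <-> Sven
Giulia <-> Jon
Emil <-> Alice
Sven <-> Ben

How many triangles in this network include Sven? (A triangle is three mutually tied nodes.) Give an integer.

Sven's neighbors are Ben and Jon, but none of them are tied to each other, so no triangle contains Sven.

0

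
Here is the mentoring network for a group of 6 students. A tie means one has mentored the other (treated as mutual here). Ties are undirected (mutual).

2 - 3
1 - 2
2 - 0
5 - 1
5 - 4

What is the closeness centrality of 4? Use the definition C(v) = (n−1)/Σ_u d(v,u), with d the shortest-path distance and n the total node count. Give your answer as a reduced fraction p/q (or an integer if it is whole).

5/14

Distances from 4: 0:4, 1:2, 2:3, 3:4, 5:1. Sum = 14.
n = 6, so closeness = 5/14.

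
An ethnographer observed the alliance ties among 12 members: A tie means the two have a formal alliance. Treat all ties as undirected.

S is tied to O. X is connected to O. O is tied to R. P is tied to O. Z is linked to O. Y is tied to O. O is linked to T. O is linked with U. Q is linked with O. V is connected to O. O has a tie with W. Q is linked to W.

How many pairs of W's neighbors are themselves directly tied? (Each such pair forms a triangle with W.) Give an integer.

W's neighbors: O and Q.
Neighbor pairs that are themselves tied: W–O–Q. Each forms one triangle with W, for 1 in total.

1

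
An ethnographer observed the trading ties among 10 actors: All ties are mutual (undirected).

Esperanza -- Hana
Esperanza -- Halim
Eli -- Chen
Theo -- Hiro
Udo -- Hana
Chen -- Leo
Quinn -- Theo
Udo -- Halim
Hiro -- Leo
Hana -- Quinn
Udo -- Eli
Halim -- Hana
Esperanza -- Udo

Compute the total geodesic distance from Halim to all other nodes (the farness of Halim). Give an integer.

Distances from Halim: Chen:3, Eli:2, Esperanza:1, Hana:1, Hiro:4, Leo:4, Quinn:2, Theo:3, Udo:1.
Sum = 3 + 2 + 1 + 1 + 4 + 4 + 2 + 3 + 1 = 21.

21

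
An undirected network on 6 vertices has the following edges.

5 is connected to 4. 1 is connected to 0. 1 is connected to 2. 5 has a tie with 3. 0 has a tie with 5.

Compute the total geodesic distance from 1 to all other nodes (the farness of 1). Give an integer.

10

Distances from 1: 0:1, 2:1, 3:3, 4:3, 5:2.
Sum = 1 + 1 + 3 + 3 + 2 = 10.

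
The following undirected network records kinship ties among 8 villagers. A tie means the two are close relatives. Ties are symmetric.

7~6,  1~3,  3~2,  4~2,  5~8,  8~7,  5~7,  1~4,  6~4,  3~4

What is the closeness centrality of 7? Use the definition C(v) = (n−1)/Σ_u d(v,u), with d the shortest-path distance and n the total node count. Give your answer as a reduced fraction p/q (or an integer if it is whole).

1/2

Distances from 7: 1:3, 2:3, 3:3, 4:2, 5:1, 6:1, 8:1. Sum = 14.
n = 8, so closeness = 7/14 = 1/2.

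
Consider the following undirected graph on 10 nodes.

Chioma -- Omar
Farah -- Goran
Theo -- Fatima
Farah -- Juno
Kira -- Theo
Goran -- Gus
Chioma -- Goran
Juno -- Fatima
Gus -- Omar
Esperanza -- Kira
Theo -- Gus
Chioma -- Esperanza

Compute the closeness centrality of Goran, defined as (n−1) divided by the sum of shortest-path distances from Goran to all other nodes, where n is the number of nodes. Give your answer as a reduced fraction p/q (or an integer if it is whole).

Distances from Goran: Chioma:1, Esperanza:2, Farah:1, Fatima:3, Gus:1, Juno:2, Kira:3, Omar:2, Theo:2. Sum = 17.
n = 10, so closeness = 9/17.

9/17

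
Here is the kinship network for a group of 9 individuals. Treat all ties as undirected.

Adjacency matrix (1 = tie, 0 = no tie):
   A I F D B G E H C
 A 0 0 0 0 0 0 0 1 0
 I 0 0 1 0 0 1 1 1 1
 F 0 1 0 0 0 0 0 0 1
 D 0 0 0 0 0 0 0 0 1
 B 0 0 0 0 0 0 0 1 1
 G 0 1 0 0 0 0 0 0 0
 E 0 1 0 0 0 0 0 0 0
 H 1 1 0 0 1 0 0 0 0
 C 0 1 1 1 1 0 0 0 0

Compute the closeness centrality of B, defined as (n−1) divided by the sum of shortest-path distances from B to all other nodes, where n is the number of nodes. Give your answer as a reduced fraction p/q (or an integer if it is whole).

1/2

Distances from B: A:2, C:1, D:2, E:3, F:2, G:3, H:1, I:2. Sum = 16.
n = 9, so closeness = 8/16 = 1/2.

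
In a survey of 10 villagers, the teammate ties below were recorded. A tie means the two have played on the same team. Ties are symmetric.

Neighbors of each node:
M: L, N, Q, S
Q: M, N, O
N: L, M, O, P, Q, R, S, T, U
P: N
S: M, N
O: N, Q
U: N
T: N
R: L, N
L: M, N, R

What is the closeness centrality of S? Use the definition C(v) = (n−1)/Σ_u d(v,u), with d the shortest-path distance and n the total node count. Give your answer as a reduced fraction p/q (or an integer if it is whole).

Distances from S: L:2, M:1, N:1, O:2, P:2, Q:2, R:2, T:2, U:2. Sum = 16.
n = 10, so closeness = 9/16.

9/16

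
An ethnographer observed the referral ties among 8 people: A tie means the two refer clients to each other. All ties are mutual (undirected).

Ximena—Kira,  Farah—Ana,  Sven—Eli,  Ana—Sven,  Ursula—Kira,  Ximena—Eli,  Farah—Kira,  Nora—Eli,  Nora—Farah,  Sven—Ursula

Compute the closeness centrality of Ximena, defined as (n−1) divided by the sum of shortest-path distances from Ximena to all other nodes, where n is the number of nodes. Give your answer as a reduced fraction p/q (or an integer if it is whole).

7/13

Distances from Ximena: Ana:3, Eli:1, Farah:2, Kira:1, Nora:2, Sven:2, Ursula:2. Sum = 13.
n = 8, so closeness = 7/13.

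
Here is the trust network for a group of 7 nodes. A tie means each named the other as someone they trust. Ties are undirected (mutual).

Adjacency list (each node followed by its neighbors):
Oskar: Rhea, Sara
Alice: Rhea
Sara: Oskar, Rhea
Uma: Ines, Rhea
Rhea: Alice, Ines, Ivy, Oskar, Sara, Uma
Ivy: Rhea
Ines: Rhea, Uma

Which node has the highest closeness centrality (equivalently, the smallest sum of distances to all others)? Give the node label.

Rhea

Farness (sum of distances to all others) for each node — Alice:11, Ines:10, Ivy:11, Oskar:10, Rhea:6, Sara:10, Uma:10.
The smallest farness is 6, for Rhea, so Rhea has the highest closeness.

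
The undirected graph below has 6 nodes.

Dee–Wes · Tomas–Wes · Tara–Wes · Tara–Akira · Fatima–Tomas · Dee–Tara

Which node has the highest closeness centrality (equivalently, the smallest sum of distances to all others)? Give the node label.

Farness (sum of distances to all others) for each node — Akira:12, Dee:9, Fatima:13, Tara:8, Tomas:9, Wes:7.
The smallest farness is 7, for Wes, so Wes has the highest closeness.

Wes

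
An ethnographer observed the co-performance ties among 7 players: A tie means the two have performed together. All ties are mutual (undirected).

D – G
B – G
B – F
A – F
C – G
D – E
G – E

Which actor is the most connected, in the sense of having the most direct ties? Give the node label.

G

Degrees — A:1, B:2, C:1, D:2, E:2, F:2, G:4.
The maximum is 4, attained only by G.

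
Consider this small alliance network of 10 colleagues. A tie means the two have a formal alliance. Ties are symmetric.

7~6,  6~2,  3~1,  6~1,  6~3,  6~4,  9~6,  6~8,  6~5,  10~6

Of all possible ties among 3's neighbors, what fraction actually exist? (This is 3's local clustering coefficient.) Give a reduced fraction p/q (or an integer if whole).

3's neighbors: 1 and 6 (k = 2).
Possible neighbor pairs: C(2,2) = 1. Edges among them: 1–6 → e = 1.
Clustering(3) = 1/1.

1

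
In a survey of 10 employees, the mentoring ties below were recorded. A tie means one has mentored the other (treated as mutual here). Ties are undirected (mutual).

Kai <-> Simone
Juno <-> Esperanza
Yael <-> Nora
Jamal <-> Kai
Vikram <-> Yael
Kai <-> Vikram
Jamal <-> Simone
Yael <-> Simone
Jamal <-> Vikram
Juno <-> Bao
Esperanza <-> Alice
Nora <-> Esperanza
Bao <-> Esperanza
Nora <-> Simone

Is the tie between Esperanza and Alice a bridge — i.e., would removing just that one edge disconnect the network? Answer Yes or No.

Without the Esperanza–Alice edge there is no alternate route between Esperanza and Alice, so the network disconnects. It is a bridge.

Yes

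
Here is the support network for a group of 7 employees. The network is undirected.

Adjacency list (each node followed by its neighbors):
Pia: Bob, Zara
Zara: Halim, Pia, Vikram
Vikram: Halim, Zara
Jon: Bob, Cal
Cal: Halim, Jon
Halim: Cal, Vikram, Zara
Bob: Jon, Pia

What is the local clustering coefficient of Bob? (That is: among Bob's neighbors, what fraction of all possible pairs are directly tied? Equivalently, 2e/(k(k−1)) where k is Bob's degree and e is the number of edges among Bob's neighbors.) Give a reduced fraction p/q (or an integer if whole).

Bob's neighbors: Jon and Pia (k = 2).
Possible neighbor pairs: C(2,2) = 1. Edges among them: none → e = 0.
Clustering(Bob) = 0/1.

0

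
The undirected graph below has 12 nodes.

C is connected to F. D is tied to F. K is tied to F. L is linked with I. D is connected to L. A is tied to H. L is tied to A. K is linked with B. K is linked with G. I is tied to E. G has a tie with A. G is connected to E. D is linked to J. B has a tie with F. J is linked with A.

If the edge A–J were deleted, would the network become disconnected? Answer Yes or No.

No

Even without that edge, A still reaches J via A – L – D – J, so the network stays connected. Not a bridge.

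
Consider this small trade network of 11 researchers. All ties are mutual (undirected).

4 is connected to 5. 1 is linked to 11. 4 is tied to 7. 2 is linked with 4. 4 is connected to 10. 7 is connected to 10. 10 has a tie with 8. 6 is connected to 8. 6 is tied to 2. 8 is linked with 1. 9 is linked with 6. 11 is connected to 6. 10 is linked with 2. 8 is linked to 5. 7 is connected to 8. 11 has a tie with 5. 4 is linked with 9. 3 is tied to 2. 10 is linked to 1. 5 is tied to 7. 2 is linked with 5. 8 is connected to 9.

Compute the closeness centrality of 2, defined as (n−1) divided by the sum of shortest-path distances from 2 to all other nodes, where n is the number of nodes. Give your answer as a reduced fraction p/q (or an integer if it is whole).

Distances from 2: 1:2, 3:1, 4:1, 5:1, 6:1, 7:2, 8:2, 9:2, 10:1, 11:2. Sum = 15.
n = 11, so closeness = 10/15 = 2/3.

2/3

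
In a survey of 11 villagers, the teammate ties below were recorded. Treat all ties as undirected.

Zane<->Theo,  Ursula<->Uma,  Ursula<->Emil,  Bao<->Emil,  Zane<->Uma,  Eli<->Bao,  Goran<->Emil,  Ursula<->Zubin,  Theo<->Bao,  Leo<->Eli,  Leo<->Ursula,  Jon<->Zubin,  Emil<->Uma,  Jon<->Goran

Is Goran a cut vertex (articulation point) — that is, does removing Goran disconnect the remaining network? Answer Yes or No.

Even without Goran, every remaining node can still reach every other (the residual graph is connected), so Goran is not a cut vertex.

No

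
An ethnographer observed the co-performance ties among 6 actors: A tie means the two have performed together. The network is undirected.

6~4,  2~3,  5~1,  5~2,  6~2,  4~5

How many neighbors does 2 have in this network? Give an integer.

3

2 is directly tied to 3, 5, and 6. That is 3 neighbors, so the degree of 2 is 3.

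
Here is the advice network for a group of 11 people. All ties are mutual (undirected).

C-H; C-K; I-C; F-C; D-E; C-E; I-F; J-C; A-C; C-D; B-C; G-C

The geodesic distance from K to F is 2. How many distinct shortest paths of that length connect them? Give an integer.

The shortest distance is 2, and the only length-2 path is K–C–F. So there is exactly 1 shortest path.

1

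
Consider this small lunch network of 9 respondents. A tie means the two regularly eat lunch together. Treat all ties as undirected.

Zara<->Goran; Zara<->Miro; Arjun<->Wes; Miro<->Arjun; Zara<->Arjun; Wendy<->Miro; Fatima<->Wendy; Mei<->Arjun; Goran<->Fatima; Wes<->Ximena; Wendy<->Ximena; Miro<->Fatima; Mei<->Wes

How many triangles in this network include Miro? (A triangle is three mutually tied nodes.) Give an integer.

2

Miro's neighbors: Arjun, Fatima, Wendy, and Zara.
Neighbor pairs that are themselves tied: Miro–Arjun–Zara; Miro–Fatima–Wendy. Each forms one triangle with Miro, for 2 in total.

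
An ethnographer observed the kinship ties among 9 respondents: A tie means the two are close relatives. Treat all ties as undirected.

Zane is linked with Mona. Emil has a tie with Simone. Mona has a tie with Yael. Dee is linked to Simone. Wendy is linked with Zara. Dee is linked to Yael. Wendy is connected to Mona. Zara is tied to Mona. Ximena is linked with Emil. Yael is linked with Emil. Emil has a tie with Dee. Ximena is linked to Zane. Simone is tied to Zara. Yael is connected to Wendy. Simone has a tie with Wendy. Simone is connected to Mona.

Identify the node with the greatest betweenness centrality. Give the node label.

Mona

Unnormalized betweenness of each node: Dee:1/4, Emil:19/4, Mona:25/4, Simone:31/6, Wendy:3/4, Ximena:4/3, Yael:8/3, Zane:11/6, Zara:0.
Mona has the largest value, 25/4, making it the main broker — the node through which the most shortest paths run.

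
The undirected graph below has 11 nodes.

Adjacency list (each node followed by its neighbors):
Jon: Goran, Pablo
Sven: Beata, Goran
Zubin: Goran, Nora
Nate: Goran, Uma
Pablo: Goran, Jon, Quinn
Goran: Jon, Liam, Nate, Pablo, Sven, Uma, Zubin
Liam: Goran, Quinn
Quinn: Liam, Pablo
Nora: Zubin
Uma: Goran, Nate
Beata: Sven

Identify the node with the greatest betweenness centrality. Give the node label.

Unnormalized betweenness of each node: Beata:0, Goran:75/2, Jon:0, Liam:7/2, Nate:0, Nora:0, Pablo:9/2, Quinn:1/2, Sven:9, Uma:0, Zubin:9.
Goran has the largest value, 75/2, making it the main broker — the node through which the most shortest paths run.

Goran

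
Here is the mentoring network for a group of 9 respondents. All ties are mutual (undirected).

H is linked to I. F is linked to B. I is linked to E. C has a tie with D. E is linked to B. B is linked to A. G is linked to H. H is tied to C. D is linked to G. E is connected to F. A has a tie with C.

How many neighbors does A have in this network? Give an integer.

A is directly tied to B and C. That is 2 neighbors, so the degree of A is 2.

2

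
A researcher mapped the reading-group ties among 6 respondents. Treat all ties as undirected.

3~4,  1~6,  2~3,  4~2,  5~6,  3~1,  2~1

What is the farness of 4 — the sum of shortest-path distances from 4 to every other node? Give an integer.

Distances from 4: 1:2, 2:1, 3:1, 5:4, 6:3.
Sum = 2 + 1 + 1 + 4 + 3 = 11.

11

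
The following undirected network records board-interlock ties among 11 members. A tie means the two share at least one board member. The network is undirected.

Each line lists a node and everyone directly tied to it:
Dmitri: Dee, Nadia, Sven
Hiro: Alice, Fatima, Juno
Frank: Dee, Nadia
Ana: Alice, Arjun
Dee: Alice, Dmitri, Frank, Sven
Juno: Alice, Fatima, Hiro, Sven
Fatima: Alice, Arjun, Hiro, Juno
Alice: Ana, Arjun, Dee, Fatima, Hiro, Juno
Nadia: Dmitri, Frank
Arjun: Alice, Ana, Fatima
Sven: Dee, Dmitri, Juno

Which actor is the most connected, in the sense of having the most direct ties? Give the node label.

Degrees — Alice:6, Ana:2, Arjun:3, Dee:4, Dmitri:3, Fatima:4, Frank:2, Hiro:3, Juno:4, Nadia:2, Sven:3.
The maximum is 6, attained only by Alice.

Alice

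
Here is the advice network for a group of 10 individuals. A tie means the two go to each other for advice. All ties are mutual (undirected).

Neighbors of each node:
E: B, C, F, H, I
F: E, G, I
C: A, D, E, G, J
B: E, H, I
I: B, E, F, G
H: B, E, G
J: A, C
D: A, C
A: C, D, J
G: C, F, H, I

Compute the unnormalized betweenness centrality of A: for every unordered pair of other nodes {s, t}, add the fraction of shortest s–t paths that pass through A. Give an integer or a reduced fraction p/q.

1/2

Pairs whose geodesics pass through A — D–J: 1/2.
All other pairs contribute 0.
Summing the contributions gives betweenness(A) = 1/2.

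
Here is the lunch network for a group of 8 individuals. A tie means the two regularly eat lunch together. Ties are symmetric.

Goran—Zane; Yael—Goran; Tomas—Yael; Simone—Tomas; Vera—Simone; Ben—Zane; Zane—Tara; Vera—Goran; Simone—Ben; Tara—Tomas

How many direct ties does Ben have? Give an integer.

2

Ben is directly tied to Simone and Zane. That is 2 neighbors, so the degree of Ben is 2.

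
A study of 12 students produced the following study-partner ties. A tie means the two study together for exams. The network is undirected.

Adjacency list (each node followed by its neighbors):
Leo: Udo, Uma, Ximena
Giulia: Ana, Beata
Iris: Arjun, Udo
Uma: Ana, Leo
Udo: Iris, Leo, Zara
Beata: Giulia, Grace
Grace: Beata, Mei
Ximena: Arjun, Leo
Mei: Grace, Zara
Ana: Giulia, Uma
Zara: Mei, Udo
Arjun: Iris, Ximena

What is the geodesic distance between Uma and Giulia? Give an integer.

One shortest route is Uma – Ana – Giulia, which uses 2 edges, and Uma and Giulia are not directly tied, so nothing shorter exists. So d(Uma,Giulia) = 2.

2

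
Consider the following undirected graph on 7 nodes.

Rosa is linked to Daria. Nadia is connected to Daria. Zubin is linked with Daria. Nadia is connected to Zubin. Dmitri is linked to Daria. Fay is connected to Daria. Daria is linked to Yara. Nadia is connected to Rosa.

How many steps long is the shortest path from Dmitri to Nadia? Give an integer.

One shortest route is Dmitri – Daria – Nadia, which uses 2 edges, and Dmitri and Nadia are not directly tied, so nothing shorter exists. So d(Dmitri,Nadia) = 2.

2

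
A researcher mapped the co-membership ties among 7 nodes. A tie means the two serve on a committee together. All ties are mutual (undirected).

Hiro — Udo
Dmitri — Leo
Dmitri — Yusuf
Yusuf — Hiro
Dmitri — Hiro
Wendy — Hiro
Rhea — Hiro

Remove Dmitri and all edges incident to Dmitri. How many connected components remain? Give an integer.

Without Dmitri, the remaining ties split the others into: {Hiro, Rhea, Udo, Wendy, Yusuf}; {Leo}.
That's 2 separate components.

2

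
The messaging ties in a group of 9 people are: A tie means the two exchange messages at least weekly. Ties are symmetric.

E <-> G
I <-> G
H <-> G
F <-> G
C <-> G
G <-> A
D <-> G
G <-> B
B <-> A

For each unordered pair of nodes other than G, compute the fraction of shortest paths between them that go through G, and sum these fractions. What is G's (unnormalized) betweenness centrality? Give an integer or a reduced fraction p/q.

Pairs whose geodesics pass through G — H–A: 1; H–C: 1; H–I: 1; H–D: 1; H–E: 1; H–F: 1; H–B: 1; A–C: 1; A–I: 1; A–D: 1; A–E: 1; A–F: 1; C–I: 1; C–D: 1 … (+13 more pairs).
All other pairs contribute 0.
Summing the contributions gives betweenness(G) = 27.

27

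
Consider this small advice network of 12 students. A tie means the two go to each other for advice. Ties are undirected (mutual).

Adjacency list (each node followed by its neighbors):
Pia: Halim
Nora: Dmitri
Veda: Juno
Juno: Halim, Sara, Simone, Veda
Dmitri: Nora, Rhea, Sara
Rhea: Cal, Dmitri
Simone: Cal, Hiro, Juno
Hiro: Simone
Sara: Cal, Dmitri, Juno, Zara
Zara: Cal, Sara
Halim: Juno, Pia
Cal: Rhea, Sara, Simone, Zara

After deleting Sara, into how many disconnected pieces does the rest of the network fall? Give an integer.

1

Sara's neighbors (Cal, Dmitri, Juno, and Zara) remain reachable from one another through other ties, so the rest of the network stays in one piece.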